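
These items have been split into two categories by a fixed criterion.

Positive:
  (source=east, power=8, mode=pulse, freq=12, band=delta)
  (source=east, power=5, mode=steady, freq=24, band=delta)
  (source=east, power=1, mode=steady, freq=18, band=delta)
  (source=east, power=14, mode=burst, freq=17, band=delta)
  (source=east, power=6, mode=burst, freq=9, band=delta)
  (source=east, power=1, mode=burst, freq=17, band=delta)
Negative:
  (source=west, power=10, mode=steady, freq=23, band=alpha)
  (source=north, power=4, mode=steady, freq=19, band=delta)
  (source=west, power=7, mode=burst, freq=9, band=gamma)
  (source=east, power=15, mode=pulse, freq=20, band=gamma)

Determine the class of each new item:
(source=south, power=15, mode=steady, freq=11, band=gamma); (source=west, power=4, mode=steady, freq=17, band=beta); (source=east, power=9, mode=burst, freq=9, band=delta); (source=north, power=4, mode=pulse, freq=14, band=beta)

Negative, Negative, Positive, Negative

A rule that fits every label: source is east AND band is delta — true of each 'Positive' example, false of each 'Negative' one.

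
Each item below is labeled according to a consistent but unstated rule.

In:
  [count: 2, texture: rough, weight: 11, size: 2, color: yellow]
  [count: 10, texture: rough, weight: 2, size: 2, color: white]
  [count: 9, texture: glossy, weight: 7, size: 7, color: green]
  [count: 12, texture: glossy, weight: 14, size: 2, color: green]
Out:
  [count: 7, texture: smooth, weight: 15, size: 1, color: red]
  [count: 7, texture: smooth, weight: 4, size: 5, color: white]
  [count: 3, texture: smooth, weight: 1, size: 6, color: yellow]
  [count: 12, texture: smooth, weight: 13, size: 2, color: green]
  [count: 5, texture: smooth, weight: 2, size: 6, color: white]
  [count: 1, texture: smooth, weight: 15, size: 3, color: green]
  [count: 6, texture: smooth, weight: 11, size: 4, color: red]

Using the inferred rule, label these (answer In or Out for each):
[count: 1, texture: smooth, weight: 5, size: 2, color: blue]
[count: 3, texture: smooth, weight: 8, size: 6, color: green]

Out, Out

'In' ⟺ texture is not smooth.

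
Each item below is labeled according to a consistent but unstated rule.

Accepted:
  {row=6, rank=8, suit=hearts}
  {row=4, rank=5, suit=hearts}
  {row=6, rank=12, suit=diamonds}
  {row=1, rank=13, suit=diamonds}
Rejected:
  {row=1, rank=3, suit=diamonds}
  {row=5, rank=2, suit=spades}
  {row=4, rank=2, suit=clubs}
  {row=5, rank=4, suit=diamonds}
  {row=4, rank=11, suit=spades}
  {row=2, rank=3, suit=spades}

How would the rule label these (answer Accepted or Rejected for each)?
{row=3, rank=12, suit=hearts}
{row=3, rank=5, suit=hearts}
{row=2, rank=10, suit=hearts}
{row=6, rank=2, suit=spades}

The simplest hypothesis consistent with all the labels is: suit is hearts OR rank ≥ 12.
{row=3, rank=12, suit=hearts}: suit is hearts, rank = 12, satisfies this → Accepted.
{row=3, rank=5, suit=hearts}: suit is hearts, rank = 5, satisfies this → Accepted.
{row=2, rank=10, suit=hearts}: suit is hearts, rank = 10, satisfies this → Accepted.
{row=6, rank=2, suit=spades}: suit is spades, rank = 2, fails this test → Rejected.

Accepted, Accepted, Accepted, Rejected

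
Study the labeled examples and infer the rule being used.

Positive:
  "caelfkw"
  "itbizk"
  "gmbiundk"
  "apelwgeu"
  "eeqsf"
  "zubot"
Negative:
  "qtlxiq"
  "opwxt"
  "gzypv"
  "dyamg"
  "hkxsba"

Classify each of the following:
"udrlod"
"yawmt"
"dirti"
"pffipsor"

Positive, Negative, Positive, Positive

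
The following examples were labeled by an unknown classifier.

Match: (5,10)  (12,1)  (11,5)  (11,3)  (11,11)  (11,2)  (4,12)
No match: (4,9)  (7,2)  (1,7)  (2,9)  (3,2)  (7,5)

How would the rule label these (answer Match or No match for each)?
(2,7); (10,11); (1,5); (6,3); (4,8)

No match, Match, No match, No match, No match

Rule: max ≥ 10. This holds for each 'Match' example and fails for each 'No match' one.
(2,7) — max 7, hence No match. (10,11) — max 11, hence Match. (1,5) — max 5, hence No match. (6,3) — max 6, hence No match. (4,8) — max 8, hence No match.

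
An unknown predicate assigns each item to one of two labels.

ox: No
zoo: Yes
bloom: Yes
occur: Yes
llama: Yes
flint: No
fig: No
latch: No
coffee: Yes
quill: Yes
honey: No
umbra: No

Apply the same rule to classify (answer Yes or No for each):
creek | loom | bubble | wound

The distinguishing property — has a double letter — holds for all the 'Yes' cases and none of the 'No' cases.

Yes, Yes, Yes, No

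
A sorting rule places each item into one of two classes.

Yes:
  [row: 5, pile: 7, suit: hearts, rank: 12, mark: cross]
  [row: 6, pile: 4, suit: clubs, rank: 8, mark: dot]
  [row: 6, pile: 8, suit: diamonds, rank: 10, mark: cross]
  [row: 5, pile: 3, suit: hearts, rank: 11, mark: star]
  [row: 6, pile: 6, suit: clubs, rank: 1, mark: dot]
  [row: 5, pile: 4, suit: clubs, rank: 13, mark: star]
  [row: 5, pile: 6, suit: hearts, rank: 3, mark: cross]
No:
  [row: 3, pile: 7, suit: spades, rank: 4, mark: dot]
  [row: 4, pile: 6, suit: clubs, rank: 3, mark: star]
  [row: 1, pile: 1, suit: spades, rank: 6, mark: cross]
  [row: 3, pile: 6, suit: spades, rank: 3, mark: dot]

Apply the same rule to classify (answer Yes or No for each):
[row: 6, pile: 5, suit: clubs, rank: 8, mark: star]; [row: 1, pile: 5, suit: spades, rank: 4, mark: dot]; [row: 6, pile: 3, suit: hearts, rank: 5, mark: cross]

Yes, No, Yes

The classifier is using: row ≥ 5.
[row: 6, pile: 5, suit: clubs, rank: 8, mark: star] → row = 6 → Yes.
[row: 1, pile: 5, suit: spades, rank: 4, mark: dot] → row = 1 → No.
[row: 6, pile: 3, suit: hearts, rank: 5, mark: cross] → row = 6 → Yes.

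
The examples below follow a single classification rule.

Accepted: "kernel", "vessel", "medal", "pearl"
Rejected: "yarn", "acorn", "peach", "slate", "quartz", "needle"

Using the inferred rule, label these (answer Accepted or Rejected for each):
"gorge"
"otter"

Rejected, Rejected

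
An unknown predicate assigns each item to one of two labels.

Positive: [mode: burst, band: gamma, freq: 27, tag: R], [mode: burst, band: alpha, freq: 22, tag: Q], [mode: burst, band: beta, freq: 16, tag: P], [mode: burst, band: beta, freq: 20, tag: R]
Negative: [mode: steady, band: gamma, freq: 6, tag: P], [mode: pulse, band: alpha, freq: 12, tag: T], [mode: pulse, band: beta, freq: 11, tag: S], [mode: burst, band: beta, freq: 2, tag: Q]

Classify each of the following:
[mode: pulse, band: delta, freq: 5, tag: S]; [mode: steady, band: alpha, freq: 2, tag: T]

The simplest hypothesis consistent with all the labels is: freq ≥ 16.
[mode: pulse, band: delta, freq: 5, tag: S] — freq = 5, hence Negative.
[mode: steady, band: alpha, freq: 2, tag: T] — freq = 2, hence Negative.

Negative, Negative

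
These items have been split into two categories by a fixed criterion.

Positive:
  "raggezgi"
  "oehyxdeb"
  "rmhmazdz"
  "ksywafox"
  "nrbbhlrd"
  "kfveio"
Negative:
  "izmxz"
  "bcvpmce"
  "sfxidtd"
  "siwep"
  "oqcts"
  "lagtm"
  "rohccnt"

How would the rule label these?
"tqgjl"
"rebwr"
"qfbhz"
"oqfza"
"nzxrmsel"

Negative, Negative, Negative, Negative, Positive

The pattern is that an item is 'Positive' exactly when: even length.
Negative: "tqgjl", since length 5. Negative: "rebwr", since length 5. Negative: "qfbhz", since length 5. Negative: "oqfza", since length 5. Positive: "nzxrmsel", since length 8.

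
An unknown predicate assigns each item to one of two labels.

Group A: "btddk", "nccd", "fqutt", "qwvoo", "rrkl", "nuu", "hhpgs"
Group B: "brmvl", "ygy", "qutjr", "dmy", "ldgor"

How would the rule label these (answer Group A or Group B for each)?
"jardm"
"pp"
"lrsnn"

Group B, Group A, Group A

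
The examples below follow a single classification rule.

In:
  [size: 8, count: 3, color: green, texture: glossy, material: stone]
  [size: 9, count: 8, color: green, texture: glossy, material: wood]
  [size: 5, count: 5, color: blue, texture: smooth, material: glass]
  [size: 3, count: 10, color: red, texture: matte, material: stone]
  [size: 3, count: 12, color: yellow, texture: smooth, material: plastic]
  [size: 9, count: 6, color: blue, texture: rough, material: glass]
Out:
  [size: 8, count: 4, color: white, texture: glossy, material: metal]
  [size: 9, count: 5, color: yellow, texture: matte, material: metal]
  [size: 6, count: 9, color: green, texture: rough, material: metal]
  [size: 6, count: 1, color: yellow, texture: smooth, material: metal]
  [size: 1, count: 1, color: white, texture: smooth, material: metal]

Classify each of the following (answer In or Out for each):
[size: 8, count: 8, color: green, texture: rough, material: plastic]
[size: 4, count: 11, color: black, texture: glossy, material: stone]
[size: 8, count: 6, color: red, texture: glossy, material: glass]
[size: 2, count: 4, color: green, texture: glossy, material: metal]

In, In, In, Out

The common property of the 'In' items is: material is not metal. No 'Out' item has it.
[size: 8, count: 8, color: green, texture: rough, material: plastic]: In (material is plastic). [size: 4, count: 11, color: black, texture: glossy, material: stone]: In (material is stone). [size: 8, count: 6, color: red, texture: glossy, material: glass]: In (material is glass). [size: 2, count: 4, color: green, texture: glossy, material: metal]: Out (material is metal).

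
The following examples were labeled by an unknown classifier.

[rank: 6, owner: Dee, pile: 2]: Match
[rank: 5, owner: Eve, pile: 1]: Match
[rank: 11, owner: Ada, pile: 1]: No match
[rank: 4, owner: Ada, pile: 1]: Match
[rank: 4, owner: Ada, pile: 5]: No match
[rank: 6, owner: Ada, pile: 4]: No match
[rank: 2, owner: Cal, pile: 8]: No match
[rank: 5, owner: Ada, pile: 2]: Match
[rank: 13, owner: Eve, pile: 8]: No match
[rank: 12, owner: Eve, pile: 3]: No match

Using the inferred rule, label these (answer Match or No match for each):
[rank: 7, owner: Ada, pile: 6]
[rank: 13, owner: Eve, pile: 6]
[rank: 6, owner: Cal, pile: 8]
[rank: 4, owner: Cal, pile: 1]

No match, No match, No match, Match

Rule: rank ≤ 6 AND pile ≤ 2. This holds for each 'Match' example and fails for each 'No match' one.
[rank: 7, owner: Ada, pile: 6]: rank = 7, pile = 6 — fails the rule, so No match. [rank: 13, owner: Eve, pile: 6]: rank = 13, pile = 6 — fails the rule, so No match. [rank: 6, owner: Cal, pile: 8]: rank = 6, pile = 8 — fails the rule, so No match. [rank: 4, owner: Cal, pile: 1]: rank = 4, pile = 1 — checks out, so Match.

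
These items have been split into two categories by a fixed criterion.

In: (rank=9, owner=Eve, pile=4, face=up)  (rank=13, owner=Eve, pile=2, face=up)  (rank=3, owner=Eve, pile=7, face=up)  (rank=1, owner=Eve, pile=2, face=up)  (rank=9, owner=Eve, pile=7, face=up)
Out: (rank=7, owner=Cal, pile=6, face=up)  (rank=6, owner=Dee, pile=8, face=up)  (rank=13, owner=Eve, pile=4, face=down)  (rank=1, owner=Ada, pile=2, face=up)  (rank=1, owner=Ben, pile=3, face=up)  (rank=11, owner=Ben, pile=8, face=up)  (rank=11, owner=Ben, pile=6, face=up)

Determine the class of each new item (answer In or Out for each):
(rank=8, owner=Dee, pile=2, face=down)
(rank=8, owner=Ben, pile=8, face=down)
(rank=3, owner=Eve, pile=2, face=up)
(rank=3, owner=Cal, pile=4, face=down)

Out, Out, In, Out

The rule appears to be: owner is Eve AND face is up.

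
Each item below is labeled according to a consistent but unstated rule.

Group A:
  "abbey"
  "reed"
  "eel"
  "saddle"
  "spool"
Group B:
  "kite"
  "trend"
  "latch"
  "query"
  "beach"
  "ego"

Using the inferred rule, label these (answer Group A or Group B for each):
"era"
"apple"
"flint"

All 'Group A' examples share one property — has a double letter — and every 'Group B' example lacks it.
"era" → no doubled letter → Group B. "apple" → 'pp' doubled → Group A. "flint" → no doubled letter → Group B.

Group B, Group A, Group B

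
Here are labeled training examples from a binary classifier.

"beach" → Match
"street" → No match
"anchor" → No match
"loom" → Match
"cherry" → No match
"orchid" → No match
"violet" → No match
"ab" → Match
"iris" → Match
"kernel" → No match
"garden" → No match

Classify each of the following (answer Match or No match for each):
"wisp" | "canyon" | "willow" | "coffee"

Match, No match, No match, No match

The pattern is that an item is 'Match' exactly when: length ≤ 5.
"wisp": Match (length 4).
"canyon": No match (length 6).
"willow": No match (length 6).
"coffee": No match (length 6).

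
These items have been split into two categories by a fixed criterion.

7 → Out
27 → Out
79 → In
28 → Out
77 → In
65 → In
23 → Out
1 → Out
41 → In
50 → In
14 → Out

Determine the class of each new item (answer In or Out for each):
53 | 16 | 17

In, Out, Out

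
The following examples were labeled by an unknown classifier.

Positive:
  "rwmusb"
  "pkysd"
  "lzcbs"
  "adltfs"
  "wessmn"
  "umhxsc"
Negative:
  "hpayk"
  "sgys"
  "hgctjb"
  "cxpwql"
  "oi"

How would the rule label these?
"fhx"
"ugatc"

One predicate separates the groups cleanly: length ≥ 5 AND contains 's'.
"fhx" — length 3, no 's', hence Negative. "ugatc" — length 5, no 's', hence Negative.

Negative, Negative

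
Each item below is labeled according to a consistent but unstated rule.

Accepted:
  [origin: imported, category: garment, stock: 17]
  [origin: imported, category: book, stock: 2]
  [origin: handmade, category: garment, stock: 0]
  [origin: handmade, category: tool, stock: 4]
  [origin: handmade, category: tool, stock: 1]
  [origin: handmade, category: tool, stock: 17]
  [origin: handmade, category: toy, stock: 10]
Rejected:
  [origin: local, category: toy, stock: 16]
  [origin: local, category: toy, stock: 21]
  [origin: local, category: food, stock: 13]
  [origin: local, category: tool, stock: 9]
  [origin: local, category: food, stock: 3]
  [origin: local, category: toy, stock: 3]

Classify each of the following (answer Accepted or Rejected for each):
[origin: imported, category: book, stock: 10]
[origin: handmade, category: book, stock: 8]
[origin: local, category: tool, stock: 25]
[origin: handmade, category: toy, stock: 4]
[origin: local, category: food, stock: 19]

Accepted, Accepted, Rejected, Accepted, Rejected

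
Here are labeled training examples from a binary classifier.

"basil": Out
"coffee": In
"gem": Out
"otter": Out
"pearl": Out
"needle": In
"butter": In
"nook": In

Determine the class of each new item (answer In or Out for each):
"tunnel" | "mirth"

In, Out

Checking candidate rules against both groups, what survives is: even length.
"tunnel": length 6 — has this property, so In.
"mirth": length 5 — does not satisfy this, so Out.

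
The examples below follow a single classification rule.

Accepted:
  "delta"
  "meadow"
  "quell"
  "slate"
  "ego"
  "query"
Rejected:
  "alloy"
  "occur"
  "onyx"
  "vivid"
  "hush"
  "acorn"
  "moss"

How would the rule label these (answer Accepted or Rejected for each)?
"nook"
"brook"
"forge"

Rejected, Rejected, Accepted

Rule: contains 'e'. This holds for each 'Accepted' example and fails for each 'Rejected' one.
"nook": no 'e' — does not satisfy this, so Rejected. "brook": no 'e' — does not satisfy this, so Rejected. "forge": has 'e' — qualifies, so Accepted.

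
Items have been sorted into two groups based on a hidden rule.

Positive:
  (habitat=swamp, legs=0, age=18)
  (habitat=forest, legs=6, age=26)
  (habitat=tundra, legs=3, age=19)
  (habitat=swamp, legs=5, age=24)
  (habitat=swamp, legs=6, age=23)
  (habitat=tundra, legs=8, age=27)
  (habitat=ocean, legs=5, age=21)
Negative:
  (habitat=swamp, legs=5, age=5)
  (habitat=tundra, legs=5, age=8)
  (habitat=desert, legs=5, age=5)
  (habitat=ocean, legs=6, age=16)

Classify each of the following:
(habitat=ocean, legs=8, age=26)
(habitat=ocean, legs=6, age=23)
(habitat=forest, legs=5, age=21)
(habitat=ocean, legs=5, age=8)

The pattern is that an item is 'Positive' exactly when: age ≥ 18.
(habitat=ocean, legs=8, age=26): age = 26 — meets the rule, so Positive.
(habitat=ocean, legs=6, age=23): age = 23 — meets the rule, so Positive.
(habitat=forest, legs=5, age=21): age = 21 — meets the rule, so Positive.
(habitat=ocean, legs=5, age=8): age = 8 — fails this test, so Negative.

Positive, Positive, Positive, Negative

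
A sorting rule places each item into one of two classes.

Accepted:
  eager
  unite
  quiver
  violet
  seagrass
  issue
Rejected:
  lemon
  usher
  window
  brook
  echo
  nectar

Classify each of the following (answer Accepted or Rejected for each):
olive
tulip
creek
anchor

'Accepted' ⟺ has ≥ 3 vowels.
Accepted: olive, since 3 vowels. Rejected: tulip, since 2 vowels. Rejected: creek, since 2 vowels. Rejected: anchor, since 2 vowels.

Accepted, Rejected, Rejected, Rejected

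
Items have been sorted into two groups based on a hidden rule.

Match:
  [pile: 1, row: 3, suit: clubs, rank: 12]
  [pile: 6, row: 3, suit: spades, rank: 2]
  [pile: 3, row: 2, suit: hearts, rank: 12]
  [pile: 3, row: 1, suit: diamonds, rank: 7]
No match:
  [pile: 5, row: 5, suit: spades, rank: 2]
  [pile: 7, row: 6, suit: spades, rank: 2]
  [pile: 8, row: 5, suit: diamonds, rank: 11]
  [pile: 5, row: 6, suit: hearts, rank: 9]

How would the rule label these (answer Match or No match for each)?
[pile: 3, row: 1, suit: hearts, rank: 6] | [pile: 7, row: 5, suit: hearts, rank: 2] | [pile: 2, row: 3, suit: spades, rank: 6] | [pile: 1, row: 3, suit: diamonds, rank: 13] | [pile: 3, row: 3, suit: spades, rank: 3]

Rule: row ≤ 3. This holds for each 'Match' example and fails for each 'No match' one.
[pile: 3, row: 1, suit: hearts, rank: 6]: row = 1 — satisfies this, so Match.
[pile: 7, row: 5, suit: hearts, rank: 2]: row = 5 — does not fit, so No match.
[pile: 2, row: 3, suit: spades, rank: 6]: row = 3 — satisfies this, so Match.
[pile: 1, row: 3, suit: diamonds, rank: 13]: row = 3 — satisfies this, so Match.
[pile: 3, row: 3, suit: spades, rank: 3]: row = 3 — satisfies this, so Match.

Match, No match, Match, Match, Match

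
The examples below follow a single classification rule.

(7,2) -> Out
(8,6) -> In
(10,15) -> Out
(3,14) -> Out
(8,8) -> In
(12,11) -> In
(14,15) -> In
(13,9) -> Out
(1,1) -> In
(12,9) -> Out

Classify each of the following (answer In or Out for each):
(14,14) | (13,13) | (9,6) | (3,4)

All 'In' examples share one property — |first − second| ≤ 2 — and every 'Out' example lacks it.
In: (14,14), since |14−14| = 0.
In: (13,13), since |13−13| = 0.
Out: (9,6), since |9−6| = 3.
In: (3,4), since |3−4| = 1.

In, In, Out, In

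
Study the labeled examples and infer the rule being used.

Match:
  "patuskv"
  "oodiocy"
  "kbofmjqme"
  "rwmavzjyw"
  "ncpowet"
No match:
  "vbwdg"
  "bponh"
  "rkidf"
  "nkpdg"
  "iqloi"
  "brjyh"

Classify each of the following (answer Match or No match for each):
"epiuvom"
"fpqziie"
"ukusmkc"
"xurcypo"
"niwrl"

Match, Match, Match, Match, No match

A rule that fits every label: length ≥ 7 — true of each 'Match' example, false of each 'No match' one.
"epiuvom": length 7, meets the rule → Match.
"fpqziie": length 7, meets the rule → Match.
"ukusmkc": length 7, meets the rule → Match.
"xurcypo": length 7, meets the rule → Match.
"niwrl": length 5, fails the rule → No match.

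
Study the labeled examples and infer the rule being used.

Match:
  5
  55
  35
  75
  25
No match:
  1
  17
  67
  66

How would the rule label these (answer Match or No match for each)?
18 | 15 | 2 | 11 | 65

No match, Match, No match, No match, Match

All 'Match' examples share one property — multiple of 5 — and every 'No match' example lacks it.
18: 18 = 5·3 + 3, doesn't qualify → No match.
15: 15 = 5·3, has this property → Match.
2: 2 = 5·0 + 2, doesn't qualify → No match.
11: 11 = 5·2 + 1, doesn't qualify → No match.
65: 65 = 5·13, has this property → Match.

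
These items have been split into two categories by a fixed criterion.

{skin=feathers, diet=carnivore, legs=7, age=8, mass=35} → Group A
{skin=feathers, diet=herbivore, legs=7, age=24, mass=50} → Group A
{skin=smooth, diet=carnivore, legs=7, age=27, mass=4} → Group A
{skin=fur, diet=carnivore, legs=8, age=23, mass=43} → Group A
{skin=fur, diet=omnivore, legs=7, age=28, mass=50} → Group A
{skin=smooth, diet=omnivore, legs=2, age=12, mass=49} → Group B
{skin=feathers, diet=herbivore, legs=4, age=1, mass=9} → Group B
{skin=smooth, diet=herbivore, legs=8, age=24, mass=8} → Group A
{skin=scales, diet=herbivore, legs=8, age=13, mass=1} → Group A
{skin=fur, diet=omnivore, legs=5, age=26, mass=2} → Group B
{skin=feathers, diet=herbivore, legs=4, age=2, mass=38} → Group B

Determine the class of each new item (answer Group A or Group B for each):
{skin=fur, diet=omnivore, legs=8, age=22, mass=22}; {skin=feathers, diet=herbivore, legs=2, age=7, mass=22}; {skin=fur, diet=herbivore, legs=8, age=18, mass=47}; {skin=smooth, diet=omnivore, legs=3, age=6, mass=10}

One predicate separates the groups cleanly: legs ≥ 7.
{skin=fur, diet=omnivore, legs=8, age=22, mass=22}: legs = 8, passes → Group A.
{skin=feathers, diet=herbivore, legs=2, age=7, mass=22}: legs = 2, fails the rule → Group B.
{skin=fur, diet=herbivore, legs=8, age=18, mass=47}: legs = 8, passes → Group A.
{skin=smooth, diet=omnivore, legs=3, age=6, mass=10}: legs = 3, fails the rule → Group B.

Group A, Group B, Group A, Group B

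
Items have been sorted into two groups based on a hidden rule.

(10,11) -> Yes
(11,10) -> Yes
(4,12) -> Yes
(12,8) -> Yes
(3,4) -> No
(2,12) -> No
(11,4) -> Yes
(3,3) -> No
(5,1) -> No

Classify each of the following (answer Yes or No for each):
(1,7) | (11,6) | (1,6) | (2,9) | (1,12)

No, Yes, No, No, No

The rule appears to be: sum ≥ 15.
No: (1,7), since 1+7 = 8.
Yes: (11,6), since 11+6 = 17.
No: (1,6), since 1+6 = 7.
No: (2,9), since 2+9 = 11.
No: (1,12), since 1+12 = 13.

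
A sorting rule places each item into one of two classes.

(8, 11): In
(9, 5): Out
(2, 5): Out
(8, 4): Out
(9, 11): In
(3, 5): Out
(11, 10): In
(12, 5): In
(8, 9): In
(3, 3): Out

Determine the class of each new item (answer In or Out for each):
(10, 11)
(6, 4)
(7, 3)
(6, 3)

The classifier is using: sum ≥ 17.
(10, 11): 10+11 = 21, matches → In. (6, 4): 6+4 = 10, fails this test → Out. (7, 3): 7+3 = 10, fails this test → Out. (6, 3): 6+3 = 9, fails this test → Out.

In, Out, Out, Out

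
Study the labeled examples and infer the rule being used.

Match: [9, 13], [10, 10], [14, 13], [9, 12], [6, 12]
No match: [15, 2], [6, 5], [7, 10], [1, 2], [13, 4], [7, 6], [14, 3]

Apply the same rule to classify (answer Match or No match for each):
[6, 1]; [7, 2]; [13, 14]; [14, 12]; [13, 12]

No match, No match, Match, Match, Match

Rule: sum ≥ 18. This holds for each 'Match' example and fails for each 'No match' one.
[6, 1] — 6+1 = 7, hence No match.
[7, 2] — 7+2 = 9, hence No match.
[13, 14] — 13+14 = 27, hence Match.
[14, 12] — 14+12 = 26, hence Match.
[13, 12] — 13+12 = 25, hence Match.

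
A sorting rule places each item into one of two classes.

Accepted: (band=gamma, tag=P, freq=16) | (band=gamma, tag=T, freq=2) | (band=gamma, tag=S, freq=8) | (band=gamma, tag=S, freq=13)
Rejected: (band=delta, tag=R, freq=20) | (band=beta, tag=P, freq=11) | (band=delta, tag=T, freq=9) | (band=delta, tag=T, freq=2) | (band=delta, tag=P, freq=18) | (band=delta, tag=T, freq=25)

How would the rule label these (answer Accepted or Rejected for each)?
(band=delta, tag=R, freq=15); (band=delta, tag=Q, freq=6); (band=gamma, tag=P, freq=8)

Rejected, Rejected, Accepted

A rule that fits every label: band is gamma — true of each 'Accepted' example, false of each 'Rejected' one.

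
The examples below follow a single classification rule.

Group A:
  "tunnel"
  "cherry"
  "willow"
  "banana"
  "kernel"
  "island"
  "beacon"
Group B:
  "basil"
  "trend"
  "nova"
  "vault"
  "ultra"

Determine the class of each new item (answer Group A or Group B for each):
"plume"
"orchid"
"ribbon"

The distinguishing property — length 6 — holds for all the 'Group A' cases and none of the 'Group B' cases.
"plume": Group B (length 5). "orchid": Group A (length 6). "ribbon": Group A (length 6).

Group B, Group A, Group A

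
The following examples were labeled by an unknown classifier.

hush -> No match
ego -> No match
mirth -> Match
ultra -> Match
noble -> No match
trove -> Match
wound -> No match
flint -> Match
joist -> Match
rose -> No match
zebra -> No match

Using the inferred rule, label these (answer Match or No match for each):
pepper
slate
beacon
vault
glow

'Match' ⟺ contains 't'.
pepper: no 't' — lacks this property, so No match.
slate: has 't' — passes, so Match.
beacon: no 't' — lacks this property, so No match.
vault: has 't' — passes, so Match.
glow: no 't' — lacks this property, so No match.

No match, Match, No match, Match, No match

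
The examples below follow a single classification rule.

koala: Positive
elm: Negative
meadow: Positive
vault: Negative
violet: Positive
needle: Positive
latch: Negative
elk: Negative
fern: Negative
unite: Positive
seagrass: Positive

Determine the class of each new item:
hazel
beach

Every 'Positive' example satisfies: has ≥ 3 vowels. None of the 'Negative' examples do.
hazel: 2 vowels, does not fit → Negative.
beach: 2 vowels, does not fit → Negative.

Negative, Negative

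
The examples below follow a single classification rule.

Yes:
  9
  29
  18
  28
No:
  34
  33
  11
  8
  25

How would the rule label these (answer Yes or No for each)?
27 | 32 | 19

'Yes' ⟺ digit sum ≥ 9.
27: Yes (digit sum 2+7 = 9).
32: No (digit sum 3+2 = 5).
19: Yes (digit sum 1+9 = 10).

Yes, No, Yes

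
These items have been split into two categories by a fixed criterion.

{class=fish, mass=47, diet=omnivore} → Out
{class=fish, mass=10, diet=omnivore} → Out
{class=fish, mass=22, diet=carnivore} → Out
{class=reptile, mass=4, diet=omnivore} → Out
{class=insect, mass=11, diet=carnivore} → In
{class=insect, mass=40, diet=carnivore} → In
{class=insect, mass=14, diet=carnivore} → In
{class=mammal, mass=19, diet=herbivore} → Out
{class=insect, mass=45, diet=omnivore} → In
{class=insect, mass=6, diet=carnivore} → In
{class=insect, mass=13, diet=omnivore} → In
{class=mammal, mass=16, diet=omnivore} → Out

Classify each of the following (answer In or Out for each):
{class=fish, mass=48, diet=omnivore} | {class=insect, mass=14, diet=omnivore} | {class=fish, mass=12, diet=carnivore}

Checking candidate rules against both groups, what survives is: class is insect.
{class=fish, mass=48, diet=omnivore}: Out (class is fish).
{class=insect, mass=14, diet=omnivore}: In (class is insect).
{class=fish, mass=12, diet=carnivore}: Out (class is fish).

Out, In, Out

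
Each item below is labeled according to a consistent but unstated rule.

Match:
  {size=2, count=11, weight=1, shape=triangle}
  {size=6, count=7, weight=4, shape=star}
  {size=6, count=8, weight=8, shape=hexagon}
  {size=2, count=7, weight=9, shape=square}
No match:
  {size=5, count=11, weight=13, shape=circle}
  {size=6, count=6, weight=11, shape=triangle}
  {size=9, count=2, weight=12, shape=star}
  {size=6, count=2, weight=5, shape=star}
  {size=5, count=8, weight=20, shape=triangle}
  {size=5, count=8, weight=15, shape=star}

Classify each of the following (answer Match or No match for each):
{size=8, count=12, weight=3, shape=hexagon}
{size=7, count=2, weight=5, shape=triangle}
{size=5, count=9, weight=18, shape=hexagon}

Every 'Match' example satisfies: count ≥ 6 AND weight ≤ 9. None of the 'No match' examples do.
{size=8, count=12, weight=3, shape=hexagon} — count = 12, weight = 3, hence Match.
{size=7, count=2, weight=5, shape=triangle} — count = 2, weight = 5, hence No match.
{size=5, count=9, weight=18, shape=hexagon} — count = 9, weight = 18, hence No match.

Match, No match, No match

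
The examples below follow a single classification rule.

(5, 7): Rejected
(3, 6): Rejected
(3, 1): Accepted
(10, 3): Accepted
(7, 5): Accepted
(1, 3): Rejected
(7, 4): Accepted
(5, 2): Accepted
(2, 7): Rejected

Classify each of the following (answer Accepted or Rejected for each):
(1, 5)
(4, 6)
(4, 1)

Rejected, Rejected, Accepted

One predicate separates the groups cleanly: first > second.
Rejected: (1, 5), since 1 < 5. Rejected: (4, 6), since 4 < 6. Accepted: (4, 1), since 4 > 1.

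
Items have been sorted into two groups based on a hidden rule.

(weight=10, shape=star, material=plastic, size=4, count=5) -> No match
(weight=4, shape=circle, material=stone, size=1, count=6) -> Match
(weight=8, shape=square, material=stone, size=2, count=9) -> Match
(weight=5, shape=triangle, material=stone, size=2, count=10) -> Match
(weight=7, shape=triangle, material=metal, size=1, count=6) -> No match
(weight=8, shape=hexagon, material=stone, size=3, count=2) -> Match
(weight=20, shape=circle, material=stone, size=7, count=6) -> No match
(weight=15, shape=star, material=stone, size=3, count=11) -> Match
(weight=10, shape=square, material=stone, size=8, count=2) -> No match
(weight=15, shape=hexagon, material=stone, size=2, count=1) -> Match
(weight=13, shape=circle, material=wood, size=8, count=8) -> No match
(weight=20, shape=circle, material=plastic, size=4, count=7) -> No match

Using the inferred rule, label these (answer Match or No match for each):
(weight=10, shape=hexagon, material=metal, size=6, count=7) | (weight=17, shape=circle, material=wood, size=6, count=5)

No match, No match

The classifier is using: material is stone AND size ≤ 3.
(weight=10, shape=hexagon, material=metal, size=6, count=7) → material is metal, size = 6 → No match.
(weight=17, shape=circle, material=wood, size=6, count=5) → material is wood, size = 6 → No match.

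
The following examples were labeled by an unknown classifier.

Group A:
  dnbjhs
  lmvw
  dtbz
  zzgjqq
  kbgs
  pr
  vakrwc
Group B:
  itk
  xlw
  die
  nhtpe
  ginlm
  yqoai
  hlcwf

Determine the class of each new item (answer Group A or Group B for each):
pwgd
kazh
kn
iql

Group A, Group A, Group A, Group B

A rule that fits every label: even length — true of each 'Group A' example, false of each 'Group B' one.
pwgd: Group A (length 4). kazh: Group A (length 4). kn: Group A (length 2). iql: Group B (length 3).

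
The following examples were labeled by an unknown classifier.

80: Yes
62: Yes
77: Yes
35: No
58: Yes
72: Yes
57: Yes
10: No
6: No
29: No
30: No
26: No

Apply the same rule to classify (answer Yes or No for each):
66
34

A rule that fits every label: at least 57 — true of each 'Yes' example, false of each 'No' one.
66: Yes (66 ≥ 57). 34: No (34 < 57).

Yes, No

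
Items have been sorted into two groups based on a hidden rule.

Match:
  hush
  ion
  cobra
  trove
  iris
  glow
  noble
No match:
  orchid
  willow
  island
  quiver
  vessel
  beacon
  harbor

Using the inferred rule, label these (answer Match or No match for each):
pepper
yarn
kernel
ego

Rule: length ≤ 5. This holds for each 'Match' example and fails for each 'No match' one.
No match: pepper, since length 6.
Match: yarn, since length 4.
No match: kernel, since length 6.
Match: ego, since length 3.

No match, Match, No match, Match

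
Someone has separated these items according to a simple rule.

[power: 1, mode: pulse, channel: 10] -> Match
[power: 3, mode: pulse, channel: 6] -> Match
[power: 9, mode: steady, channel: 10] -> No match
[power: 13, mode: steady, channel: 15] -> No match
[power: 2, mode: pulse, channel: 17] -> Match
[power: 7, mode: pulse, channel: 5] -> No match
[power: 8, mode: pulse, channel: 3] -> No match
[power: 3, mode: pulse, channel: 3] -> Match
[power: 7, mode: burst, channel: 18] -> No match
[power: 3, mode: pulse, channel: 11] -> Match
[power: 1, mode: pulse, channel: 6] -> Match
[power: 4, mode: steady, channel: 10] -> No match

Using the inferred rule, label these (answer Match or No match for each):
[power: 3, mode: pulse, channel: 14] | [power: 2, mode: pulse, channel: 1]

Rule: power ≤ 3. This holds for each 'Match' example and fails for each 'No match' one.
[power: 3, mode: pulse, channel: 14] — power = 3, hence Match.
[power: 2, mode: pulse, channel: 1] — power = 2, hence Match.

Match, Match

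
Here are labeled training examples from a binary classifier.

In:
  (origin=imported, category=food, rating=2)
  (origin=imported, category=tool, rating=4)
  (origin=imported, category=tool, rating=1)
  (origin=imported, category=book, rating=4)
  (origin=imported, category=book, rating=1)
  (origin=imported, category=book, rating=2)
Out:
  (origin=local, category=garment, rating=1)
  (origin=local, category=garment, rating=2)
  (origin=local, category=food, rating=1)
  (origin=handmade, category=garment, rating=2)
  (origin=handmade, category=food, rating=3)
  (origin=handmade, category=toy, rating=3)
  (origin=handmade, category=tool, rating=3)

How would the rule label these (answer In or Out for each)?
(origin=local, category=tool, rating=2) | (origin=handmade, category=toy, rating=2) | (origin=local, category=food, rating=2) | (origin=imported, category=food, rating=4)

Out, Out, Out, In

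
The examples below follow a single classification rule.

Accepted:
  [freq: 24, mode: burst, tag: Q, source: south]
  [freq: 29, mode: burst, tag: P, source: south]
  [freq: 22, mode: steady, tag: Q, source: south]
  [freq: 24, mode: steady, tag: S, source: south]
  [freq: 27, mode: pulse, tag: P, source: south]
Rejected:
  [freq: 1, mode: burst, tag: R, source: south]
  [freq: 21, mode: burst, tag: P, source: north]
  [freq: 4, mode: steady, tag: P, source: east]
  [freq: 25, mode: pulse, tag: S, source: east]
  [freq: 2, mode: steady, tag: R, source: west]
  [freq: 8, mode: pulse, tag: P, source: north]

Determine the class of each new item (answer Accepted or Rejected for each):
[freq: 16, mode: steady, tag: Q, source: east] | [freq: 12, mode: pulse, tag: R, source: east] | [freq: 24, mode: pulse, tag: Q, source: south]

Rejected, Rejected, Accepted

'Accepted' ⟺ source is south AND freq ≥ 2.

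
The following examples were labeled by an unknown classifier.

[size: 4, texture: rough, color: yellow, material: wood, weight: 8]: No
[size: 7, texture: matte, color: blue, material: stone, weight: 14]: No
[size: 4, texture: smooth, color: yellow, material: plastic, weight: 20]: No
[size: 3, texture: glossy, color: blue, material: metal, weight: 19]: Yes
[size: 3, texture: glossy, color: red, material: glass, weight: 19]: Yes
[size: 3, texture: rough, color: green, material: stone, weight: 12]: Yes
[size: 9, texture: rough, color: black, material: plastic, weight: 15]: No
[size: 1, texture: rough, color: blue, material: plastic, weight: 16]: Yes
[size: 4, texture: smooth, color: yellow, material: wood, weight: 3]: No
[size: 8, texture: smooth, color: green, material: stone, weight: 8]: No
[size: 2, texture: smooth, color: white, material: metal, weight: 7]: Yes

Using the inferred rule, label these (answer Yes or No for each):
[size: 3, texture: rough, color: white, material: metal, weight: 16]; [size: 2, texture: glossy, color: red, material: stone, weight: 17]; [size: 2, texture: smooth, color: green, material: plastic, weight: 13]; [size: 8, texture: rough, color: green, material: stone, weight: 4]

Yes, Yes, Yes, No

The simplest hypothesis consistent with all the labels is: size ≤ 3.
[size: 3, texture: rough, color: white, material: metal, weight: 16]: size = 3, qualifies → Yes.
[size: 2, texture: glossy, color: red, material: stone, weight: 17]: size = 2, qualifies → Yes.
[size: 2, texture: smooth, color: green, material: plastic, weight: 13]: size = 2, qualifies → Yes.
[size: 8, texture: rough, color: green, material: stone, weight: 4]: size = 8, doesn't qualify → No.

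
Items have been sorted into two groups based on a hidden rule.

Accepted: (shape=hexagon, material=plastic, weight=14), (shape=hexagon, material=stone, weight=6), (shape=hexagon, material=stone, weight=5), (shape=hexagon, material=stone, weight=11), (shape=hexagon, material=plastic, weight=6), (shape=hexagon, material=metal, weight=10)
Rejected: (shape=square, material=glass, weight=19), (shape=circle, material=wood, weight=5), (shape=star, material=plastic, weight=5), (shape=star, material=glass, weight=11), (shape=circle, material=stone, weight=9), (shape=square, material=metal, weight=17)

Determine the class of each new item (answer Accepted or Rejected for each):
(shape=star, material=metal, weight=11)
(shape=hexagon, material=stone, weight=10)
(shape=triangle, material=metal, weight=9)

Comparing the two groups points to one rule — shape is hexagon.
(shape=star, material=metal, weight=11): shape is star — doesn't match, so Rejected.
(shape=hexagon, material=stone, weight=10): shape is hexagon — checks out, so Accepted.
(shape=triangle, material=metal, weight=9): shape is triangle — doesn't match, so Rejected.

Rejected, Accepted, Rejected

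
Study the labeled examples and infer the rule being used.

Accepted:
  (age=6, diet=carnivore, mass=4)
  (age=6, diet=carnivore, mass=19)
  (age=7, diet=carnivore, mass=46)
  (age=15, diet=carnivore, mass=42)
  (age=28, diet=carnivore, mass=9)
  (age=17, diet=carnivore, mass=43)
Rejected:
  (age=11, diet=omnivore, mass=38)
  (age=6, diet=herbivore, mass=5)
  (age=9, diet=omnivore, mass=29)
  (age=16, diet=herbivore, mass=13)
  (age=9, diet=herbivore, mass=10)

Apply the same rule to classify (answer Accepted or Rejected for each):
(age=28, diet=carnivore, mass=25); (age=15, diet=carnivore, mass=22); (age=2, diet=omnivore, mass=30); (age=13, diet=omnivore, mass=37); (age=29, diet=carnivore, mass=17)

Accepted, Accepted, Rejected, Rejected, Accepted

Every 'Accepted' example satisfies: diet is carnivore. None of the 'Rejected' examples do.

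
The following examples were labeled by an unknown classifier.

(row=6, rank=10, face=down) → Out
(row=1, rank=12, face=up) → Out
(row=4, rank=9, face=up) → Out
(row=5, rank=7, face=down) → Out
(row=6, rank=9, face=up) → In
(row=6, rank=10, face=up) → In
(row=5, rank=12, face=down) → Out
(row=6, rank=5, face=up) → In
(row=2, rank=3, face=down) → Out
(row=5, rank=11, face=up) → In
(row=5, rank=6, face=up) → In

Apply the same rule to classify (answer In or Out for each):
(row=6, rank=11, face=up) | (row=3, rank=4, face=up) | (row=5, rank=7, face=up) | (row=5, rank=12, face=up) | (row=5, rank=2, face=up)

Every 'In' example satisfies: face is up AND row ≥ 5. None of the 'Out' examples do.
(row=6, rank=11, face=up): face is up, row = 6 — satisfies this, so In. (row=3, rank=4, face=up): face is up, row = 3 — fails the rule, so Out. (row=5, rank=7, face=up): face is up, row = 5 — satisfies this, so In. (row=5, rank=12, face=up): face is up, row = 5 — satisfies this, so In. (row=5, rank=2, face=up): face is up, row = 5 — satisfies this, so In.

In, Out, In, In, In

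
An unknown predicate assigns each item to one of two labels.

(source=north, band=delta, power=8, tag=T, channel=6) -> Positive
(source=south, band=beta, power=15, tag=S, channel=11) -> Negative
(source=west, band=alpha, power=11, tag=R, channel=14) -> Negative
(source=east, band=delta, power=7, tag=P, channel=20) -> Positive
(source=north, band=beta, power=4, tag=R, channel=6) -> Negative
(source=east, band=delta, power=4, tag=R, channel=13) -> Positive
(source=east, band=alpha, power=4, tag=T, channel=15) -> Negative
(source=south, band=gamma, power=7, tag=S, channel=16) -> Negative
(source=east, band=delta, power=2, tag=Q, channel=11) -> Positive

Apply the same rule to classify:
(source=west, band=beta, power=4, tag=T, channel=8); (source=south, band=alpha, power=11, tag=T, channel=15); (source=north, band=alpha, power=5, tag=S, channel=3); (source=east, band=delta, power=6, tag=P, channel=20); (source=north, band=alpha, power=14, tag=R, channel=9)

The simplest hypothesis consistent with all the labels is: band is delta.
(source=west, band=beta, power=4, tag=T, channel=8): Negative (band is beta).
(source=south, band=alpha, power=11, tag=T, channel=15): Negative (band is alpha).
(source=north, band=alpha, power=5, tag=S, channel=3): Negative (band is alpha).
(source=east, band=delta, power=6, tag=P, channel=20): Positive (band is delta).
(source=north, band=alpha, power=14, tag=R, channel=9): Negative (band is alpha).

Negative, Negative, Negative, Positive, Negative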